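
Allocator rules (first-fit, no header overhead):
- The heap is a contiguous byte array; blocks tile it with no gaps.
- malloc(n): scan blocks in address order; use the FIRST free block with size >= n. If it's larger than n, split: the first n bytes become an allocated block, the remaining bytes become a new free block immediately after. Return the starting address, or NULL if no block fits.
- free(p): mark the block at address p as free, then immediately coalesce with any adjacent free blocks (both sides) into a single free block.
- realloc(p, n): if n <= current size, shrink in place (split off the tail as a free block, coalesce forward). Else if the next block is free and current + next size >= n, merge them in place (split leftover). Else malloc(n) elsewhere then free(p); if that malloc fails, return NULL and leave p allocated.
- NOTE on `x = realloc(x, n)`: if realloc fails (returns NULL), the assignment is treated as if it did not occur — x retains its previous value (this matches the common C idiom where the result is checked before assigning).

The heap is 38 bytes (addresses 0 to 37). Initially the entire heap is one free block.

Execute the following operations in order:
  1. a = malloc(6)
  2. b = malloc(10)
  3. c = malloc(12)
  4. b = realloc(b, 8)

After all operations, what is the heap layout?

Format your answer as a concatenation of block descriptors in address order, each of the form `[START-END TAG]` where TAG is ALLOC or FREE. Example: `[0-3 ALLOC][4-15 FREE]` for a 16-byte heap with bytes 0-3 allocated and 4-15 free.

Answer: [0-5 ALLOC][6-13 ALLOC][14-15 FREE][16-27 ALLOC][28-37 FREE]

Derivation:
Op 1: a = malloc(6) -> a = 0; heap: [0-5 ALLOC][6-37 FREE]
Op 2: b = malloc(10) -> b = 6; heap: [0-5 ALLOC][6-15 ALLOC][16-37 FREE]
Op 3: c = malloc(12) -> c = 16; heap: [0-5 ALLOC][6-15 ALLOC][16-27 ALLOC][28-37 FREE]
Op 4: b = realloc(b, 8) -> b = 6; heap: [0-5 ALLOC][6-13 ALLOC][14-15 FREE][16-27 ALLOC][28-37 FREE]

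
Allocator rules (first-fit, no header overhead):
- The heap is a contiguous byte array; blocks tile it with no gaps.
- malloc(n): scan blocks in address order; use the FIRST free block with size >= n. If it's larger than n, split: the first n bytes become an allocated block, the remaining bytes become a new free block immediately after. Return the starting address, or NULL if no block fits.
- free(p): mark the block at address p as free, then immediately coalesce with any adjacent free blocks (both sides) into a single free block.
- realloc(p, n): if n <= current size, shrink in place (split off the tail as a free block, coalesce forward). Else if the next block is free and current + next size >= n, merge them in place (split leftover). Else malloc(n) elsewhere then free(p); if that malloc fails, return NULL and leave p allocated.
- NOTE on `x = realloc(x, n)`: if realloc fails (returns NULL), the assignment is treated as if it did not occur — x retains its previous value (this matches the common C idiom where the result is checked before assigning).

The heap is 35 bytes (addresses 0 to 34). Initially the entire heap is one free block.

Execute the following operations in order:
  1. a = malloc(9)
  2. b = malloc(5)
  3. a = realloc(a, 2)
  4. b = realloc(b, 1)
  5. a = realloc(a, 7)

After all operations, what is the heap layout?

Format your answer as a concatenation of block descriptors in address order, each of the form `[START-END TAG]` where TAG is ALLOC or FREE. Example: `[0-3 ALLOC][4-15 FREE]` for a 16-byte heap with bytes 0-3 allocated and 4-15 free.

Answer: [0-6 ALLOC][7-8 FREE][9-9 ALLOC][10-34 FREE]

Derivation:
Op 1: a = malloc(9) -> a = 0; heap: [0-8 ALLOC][9-34 FREE]
Op 2: b = malloc(5) -> b = 9; heap: [0-8 ALLOC][9-13 ALLOC][14-34 FREE]
Op 3: a = realloc(a, 2) -> a = 0; heap: [0-1 ALLOC][2-8 FREE][9-13 ALLOC][14-34 FREE]
Op 4: b = realloc(b, 1) -> b = 9; heap: [0-1 ALLOC][2-8 FREE][9-9 ALLOC][10-34 FREE]
Op 5: a = realloc(a, 7) -> a = 0; heap: [0-6 ALLOC][7-8 FREE][9-9 ALLOC][10-34 FREE]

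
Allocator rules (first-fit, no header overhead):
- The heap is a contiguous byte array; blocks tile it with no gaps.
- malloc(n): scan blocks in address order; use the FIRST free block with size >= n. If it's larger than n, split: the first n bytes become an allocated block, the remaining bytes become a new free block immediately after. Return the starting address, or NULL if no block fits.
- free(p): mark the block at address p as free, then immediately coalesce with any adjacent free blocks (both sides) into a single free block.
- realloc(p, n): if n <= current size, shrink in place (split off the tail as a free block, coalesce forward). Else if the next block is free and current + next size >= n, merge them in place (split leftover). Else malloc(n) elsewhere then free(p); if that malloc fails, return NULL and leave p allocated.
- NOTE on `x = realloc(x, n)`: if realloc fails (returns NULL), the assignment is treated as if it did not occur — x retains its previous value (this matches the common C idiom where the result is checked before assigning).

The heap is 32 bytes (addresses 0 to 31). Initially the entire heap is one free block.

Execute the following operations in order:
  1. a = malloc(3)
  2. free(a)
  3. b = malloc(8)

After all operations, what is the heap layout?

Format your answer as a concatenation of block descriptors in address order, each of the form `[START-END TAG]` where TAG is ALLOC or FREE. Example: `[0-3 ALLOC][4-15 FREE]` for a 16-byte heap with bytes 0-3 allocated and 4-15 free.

Op 1: a = malloc(3) -> a = 0; heap: [0-2 ALLOC][3-31 FREE]
Op 2: free(a) -> (freed a); heap: [0-31 FREE]
Op 3: b = malloc(8) -> b = 0; heap: [0-7 ALLOC][8-31 FREE]

Answer: [0-7 ALLOC][8-31 FREE]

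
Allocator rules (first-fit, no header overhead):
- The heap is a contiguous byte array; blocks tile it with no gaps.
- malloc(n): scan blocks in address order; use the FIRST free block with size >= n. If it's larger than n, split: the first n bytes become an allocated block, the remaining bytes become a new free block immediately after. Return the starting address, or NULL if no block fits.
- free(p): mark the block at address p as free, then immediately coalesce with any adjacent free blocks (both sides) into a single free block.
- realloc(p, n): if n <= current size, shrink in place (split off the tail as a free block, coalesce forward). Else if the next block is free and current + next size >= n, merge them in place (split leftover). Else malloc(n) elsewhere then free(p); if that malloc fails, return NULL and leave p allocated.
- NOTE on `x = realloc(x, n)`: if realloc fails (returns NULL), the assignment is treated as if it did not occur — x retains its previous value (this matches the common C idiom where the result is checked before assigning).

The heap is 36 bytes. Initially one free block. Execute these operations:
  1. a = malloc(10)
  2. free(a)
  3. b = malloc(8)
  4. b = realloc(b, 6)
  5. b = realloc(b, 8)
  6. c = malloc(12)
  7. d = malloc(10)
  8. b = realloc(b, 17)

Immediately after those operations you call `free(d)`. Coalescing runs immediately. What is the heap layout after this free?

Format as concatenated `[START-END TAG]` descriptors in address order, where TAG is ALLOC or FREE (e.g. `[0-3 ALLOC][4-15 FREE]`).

Answer: [0-7 ALLOC][8-19 ALLOC][20-35 FREE]

Derivation:
Op 1: a = malloc(10) -> a = 0; heap: [0-9 ALLOC][10-35 FREE]
Op 2: free(a) -> (freed a); heap: [0-35 FREE]
Op 3: b = malloc(8) -> b = 0; heap: [0-7 ALLOC][8-35 FREE]
Op 4: b = realloc(b, 6) -> b = 0; heap: [0-5 ALLOC][6-35 FREE]
Op 5: b = realloc(b, 8) -> b = 0; heap: [0-7 ALLOC][8-35 FREE]
Op 6: c = malloc(12) -> c = 8; heap: [0-7 ALLOC][8-19 ALLOC][20-35 FREE]
Op 7: d = malloc(10) -> d = 20; heap: [0-7 ALLOC][8-19 ALLOC][20-29 ALLOC][30-35 FREE]
Op 8: b = realloc(b, 17) -> NULL (b unchanged); heap: [0-7 ALLOC][8-19 ALLOC][20-29 ALLOC][30-35 FREE]
free(d): d = 20 -> block [20-29 ALLOC]; mark free, coalesce with adjacent free neighbors -> [0-7 ALLOC][8-19 ALLOC][20-35 FREE]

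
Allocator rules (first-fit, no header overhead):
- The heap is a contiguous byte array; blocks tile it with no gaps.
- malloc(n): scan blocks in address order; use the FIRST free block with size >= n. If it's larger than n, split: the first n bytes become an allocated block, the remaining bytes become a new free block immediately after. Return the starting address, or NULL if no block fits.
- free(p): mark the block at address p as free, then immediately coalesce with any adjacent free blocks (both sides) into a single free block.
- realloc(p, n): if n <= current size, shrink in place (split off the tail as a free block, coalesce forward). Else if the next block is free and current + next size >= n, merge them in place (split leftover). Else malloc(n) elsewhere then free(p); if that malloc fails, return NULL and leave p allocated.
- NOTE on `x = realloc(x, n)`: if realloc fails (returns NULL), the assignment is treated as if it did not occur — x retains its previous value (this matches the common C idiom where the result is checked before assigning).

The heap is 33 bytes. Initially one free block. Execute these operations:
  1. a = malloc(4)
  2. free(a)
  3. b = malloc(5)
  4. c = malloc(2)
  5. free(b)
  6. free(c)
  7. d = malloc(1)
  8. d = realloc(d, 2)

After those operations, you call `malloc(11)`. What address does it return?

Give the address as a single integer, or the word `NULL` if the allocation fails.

Op 1: a = malloc(4) -> a = 0; heap: [0-3 ALLOC][4-32 FREE]
Op 2: free(a) -> (freed a); heap: [0-32 FREE]
Op 3: b = malloc(5) -> b = 0; heap: [0-4 ALLOC][5-32 FREE]
Op 4: c = malloc(2) -> c = 5; heap: [0-4 ALLOC][5-6 ALLOC][7-32 FREE]
Op 5: free(b) -> (freed b); heap: [0-4 FREE][5-6 ALLOC][7-32 FREE]
Op 6: free(c) -> (freed c); heap: [0-32 FREE]
Op 7: d = malloc(1) -> d = 0; heap: [0-0 ALLOC][1-32 FREE]
Op 8: d = realloc(d, 2) -> d = 0; heap: [0-1 ALLOC][2-32 FREE]
malloc(11): first-fit scan over [0-1 ALLOC][2-32 FREE] -> 2

Answer: 2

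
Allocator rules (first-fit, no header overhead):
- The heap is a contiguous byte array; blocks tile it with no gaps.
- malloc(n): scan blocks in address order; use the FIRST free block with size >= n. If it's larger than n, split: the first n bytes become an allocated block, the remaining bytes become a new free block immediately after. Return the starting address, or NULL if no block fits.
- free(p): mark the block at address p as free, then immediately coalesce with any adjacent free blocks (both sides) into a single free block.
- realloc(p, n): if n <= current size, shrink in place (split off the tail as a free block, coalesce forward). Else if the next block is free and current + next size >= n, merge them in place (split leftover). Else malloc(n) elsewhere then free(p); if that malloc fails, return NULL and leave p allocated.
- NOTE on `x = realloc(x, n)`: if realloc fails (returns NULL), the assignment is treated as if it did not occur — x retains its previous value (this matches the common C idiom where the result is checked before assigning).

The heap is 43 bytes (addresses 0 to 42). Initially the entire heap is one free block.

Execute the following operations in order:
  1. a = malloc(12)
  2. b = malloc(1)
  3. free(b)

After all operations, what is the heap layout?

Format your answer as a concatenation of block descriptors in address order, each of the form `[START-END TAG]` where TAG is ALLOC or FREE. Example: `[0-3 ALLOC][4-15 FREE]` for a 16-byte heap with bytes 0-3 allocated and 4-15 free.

Answer: [0-11 ALLOC][12-42 FREE]

Derivation:
Op 1: a = malloc(12) -> a = 0; heap: [0-11 ALLOC][12-42 FREE]
Op 2: b = malloc(1) -> b = 12; heap: [0-11 ALLOC][12-12 ALLOC][13-42 FREE]
Op 3: free(b) -> (freed b); heap: [0-11 ALLOC][12-42 FREE]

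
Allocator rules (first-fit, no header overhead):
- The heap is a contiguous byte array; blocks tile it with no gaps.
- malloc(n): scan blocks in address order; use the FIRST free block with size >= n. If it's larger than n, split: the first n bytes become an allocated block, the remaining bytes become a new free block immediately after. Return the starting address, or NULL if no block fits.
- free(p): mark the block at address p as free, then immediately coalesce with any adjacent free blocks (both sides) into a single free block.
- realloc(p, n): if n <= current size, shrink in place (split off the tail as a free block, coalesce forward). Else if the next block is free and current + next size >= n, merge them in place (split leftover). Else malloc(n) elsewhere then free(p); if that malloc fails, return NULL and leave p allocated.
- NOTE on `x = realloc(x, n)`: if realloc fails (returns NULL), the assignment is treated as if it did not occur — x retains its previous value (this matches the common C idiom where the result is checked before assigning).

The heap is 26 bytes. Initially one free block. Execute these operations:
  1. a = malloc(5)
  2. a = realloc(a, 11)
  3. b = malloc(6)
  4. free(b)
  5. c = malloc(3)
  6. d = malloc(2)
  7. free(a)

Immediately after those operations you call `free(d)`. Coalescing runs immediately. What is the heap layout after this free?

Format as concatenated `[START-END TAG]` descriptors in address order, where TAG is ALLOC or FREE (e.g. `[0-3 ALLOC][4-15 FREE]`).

Op 1: a = malloc(5) -> a = 0; heap: [0-4 ALLOC][5-25 FREE]
Op 2: a = realloc(a, 11) -> a = 0; heap: [0-10 ALLOC][11-25 FREE]
Op 3: b = malloc(6) -> b = 11; heap: [0-10 ALLOC][11-16 ALLOC][17-25 FREE]
Op 4: free(b) -> (freed b); heap: [0-10 ALLOC][11-25 FREE]
Op 5: c = malloc(3) -> c = 11; heap: [0-10 ALLOC][11-13 ALLOC][14-25 FREE]
Op 6: d = malloc(2) -> d = 14; heap: [0-10 ALLOC][11-13 ALLOC][14-15 ALLOC][16-25 FREE]
Op 7: free(a) -> (freed a); heap: [0-10 FREE][11-13 ALLOC][14-15 ALLOC][16-25 FREE]
free(d): d = 14 -> block [14-15 ALLOC]; mark free, coalesce with adjacent free neighbors -> [0-10 FREE][11-13 ALLOC][14-25 FREE]

Answer: [0-10 FREE][11-13 ALLOC][14-25 FREE]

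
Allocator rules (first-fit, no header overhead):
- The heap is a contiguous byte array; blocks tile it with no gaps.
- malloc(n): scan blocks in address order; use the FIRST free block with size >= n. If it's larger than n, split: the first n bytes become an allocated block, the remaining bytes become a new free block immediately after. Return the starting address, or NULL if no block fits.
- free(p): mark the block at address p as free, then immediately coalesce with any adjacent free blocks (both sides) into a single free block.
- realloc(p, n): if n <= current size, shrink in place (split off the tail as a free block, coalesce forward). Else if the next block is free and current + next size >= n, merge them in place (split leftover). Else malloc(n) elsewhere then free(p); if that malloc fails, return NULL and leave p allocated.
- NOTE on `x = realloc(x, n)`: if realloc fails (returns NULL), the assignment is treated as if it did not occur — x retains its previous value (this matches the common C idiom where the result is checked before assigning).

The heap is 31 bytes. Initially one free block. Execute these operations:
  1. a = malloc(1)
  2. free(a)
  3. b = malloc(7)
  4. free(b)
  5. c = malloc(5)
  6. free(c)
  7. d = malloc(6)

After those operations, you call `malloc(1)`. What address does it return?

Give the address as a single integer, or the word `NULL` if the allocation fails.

Op 1: a = malloc(1) -> a = 0; heap: [0-0 ALLOC][1-30 FREE]
Op 2: free(a) -> (freed a); heap: [0-30 FREE]
Op 3: b = malloc(7) -> b = 0; heap: [0-6 ALLOC][7-30 FREE]
Op 4: free(b) -> (freed b); heap: [0-30 FREE]
Op 5: c = malloc(5) -> c = 0; heap: [0-4 ALLOC][5-30 FREE]
Op 6: free(c) -> (freed c); heap: [0-30 FREE]
Op 7: d = malloc(6) -> d = 0; heap: [0-5 ALLOC][6-30 FREE]
malloc(1): first-fit scan over [0-5 ALLOC][6-30 FREE] -> 6

Answer: 6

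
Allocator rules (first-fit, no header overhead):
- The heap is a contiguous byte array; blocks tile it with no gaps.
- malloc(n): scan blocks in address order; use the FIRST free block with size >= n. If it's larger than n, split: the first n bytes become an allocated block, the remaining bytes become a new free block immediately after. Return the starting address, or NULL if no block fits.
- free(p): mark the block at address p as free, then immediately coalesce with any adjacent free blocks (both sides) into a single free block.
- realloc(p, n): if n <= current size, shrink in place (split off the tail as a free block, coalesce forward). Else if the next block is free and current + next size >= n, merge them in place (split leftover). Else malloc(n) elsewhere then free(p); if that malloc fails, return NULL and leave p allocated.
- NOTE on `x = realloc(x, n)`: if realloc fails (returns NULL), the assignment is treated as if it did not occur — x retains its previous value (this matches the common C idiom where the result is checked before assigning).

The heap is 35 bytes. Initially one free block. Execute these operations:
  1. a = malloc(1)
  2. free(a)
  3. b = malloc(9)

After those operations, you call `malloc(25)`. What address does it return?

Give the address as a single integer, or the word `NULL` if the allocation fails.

Answer: 9

Derivation:
Op 1: a = malloc(1) -> a = 0; heap: [0-0 ALLOC][1-34 FREE]
Op 2: free(a) -> (freed a); heap: [0-34 FREE]
Op 3: b = malloc(9) -> b = 0; heap: [0-8 ALLOC][9-34 FREE]
malloc(25): first-fit scan over [0-8 ALLOC][9-34 FREE] -> 9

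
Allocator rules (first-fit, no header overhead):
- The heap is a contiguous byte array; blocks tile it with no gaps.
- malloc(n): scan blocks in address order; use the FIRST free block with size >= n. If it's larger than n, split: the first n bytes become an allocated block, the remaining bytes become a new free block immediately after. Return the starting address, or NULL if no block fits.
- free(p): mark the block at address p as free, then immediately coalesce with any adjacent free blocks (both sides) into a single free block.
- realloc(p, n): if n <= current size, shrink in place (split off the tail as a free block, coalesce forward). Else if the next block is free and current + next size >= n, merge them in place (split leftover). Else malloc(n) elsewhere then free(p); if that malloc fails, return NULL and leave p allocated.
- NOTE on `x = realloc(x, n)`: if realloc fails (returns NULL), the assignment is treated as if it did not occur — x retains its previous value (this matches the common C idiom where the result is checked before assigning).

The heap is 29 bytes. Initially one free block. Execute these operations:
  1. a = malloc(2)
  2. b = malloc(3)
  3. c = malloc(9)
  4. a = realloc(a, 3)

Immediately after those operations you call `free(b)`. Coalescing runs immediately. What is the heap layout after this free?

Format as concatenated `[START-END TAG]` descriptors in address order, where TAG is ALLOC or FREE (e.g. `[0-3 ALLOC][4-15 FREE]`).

Op 1: a = malloc(2) -> a = 0; heap: [0-1 ALLOC][2-28 FREE]
Op 2: b = malloc(3) -> b = 2; heap: [0-1 ALLOC][2-4 ALLOC][5-28 FREE]
Op 3: c = malloc(9) -> c = 5; heap: [0-1 ALLOC][2-4 ALLOC][5-13 ALLOC][14-28 FREE]
Op 4: a = realloc(a, 3) -> a = 14; heap: [0-1 FREE][2-4 ALLOC][5-13 ALLOC][14-16 ALLOC][17-28 FREE]
free(b): b = 2 -> block [2-4 ALLOC]; mark free, coalesce with adjacent free neighbors -> [0-4 FREE][5-13 ALLOC][14-16 ALLOC][17-28 FREE]

Answer: [0-4 FREE][5-13 ALLOC][14-16 ALLOC][17-28 FREE]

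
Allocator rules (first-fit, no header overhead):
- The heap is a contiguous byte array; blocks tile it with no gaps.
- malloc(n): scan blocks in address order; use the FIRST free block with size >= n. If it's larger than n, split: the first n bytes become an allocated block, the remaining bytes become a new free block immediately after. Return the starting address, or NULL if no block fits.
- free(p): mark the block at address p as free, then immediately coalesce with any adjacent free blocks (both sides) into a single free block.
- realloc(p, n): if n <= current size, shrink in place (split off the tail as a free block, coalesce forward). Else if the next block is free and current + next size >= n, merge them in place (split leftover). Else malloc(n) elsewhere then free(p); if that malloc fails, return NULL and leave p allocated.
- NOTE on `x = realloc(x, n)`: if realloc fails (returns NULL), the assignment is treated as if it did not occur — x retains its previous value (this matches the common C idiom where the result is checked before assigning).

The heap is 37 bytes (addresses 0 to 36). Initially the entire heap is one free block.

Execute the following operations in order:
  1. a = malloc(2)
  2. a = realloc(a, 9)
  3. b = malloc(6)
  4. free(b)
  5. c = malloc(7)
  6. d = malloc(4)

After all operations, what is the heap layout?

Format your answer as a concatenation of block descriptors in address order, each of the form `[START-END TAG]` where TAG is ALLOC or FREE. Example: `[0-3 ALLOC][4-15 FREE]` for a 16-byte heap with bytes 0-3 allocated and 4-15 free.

Answer: [0-8 ALLOC][9-15 ALLOC][16-19 ALLOC][20-36 FREE]

Derivation:
Op 1: a = malloc(2) -> a = 0; heap: [0-1 ALLOC][2-36 FREE]
Op 2: a = realloc(a, 9) -> a = 0; heap: [0-8 ALLOC][9-36 FREE]
Op 3: b = malloc(6) -> b = 9; heap: [0-8 ALLOC][9-14 ALLOC][15-36 FREE]
Op 4: free(b) -> (freed b); heap: [0-8 ALLOC][9-36 FREE]
Op 5: c = malloc(7) -> c = 9; heap: [0-8 ALLOC][9-15 ALLOC][16-36 FREE]
Op 6: d = malloc(4) -> d = 16; heap: [0-8 ALLOC][9-15 ALLOC][16-19 ALLOC][20-36 FREE]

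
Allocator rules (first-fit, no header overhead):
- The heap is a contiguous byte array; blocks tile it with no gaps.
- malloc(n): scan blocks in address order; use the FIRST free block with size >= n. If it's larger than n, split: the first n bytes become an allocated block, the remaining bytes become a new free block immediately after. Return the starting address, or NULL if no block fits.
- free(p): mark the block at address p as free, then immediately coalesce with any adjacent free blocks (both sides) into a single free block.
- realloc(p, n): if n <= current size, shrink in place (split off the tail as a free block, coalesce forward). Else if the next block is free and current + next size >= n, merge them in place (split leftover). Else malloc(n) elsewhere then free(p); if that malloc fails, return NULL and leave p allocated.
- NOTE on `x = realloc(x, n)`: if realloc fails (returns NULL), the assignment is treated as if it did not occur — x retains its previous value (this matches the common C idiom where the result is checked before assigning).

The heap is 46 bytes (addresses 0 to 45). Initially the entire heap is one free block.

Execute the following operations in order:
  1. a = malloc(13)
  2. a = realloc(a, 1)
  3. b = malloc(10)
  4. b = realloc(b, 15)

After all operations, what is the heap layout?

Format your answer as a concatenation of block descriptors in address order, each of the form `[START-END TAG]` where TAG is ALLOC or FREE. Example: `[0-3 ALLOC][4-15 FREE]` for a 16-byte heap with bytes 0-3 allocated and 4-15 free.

Answer: [0-0 ALLOC][1-15 ALLOC][16-45 FREE]

Derivation:
Op 1: a = malloc(13) -> a = 0; heap: [0-12 ALLOC][13-45 FREE]
Op 2: a = realloc(a, 1) -> a = 0; heap: [0-0 ALLOC][1-45 FREE]
Op 3: b = malloc(10) -> b = 1; heap: [0-0 ALLOC][1-10 ALLOC][11-45 FREE]
Op 4: b = realloc(b, 15) -> b = 1; heap: [0-0 ALLOC][1-15 ALLOC][16-45 FREE]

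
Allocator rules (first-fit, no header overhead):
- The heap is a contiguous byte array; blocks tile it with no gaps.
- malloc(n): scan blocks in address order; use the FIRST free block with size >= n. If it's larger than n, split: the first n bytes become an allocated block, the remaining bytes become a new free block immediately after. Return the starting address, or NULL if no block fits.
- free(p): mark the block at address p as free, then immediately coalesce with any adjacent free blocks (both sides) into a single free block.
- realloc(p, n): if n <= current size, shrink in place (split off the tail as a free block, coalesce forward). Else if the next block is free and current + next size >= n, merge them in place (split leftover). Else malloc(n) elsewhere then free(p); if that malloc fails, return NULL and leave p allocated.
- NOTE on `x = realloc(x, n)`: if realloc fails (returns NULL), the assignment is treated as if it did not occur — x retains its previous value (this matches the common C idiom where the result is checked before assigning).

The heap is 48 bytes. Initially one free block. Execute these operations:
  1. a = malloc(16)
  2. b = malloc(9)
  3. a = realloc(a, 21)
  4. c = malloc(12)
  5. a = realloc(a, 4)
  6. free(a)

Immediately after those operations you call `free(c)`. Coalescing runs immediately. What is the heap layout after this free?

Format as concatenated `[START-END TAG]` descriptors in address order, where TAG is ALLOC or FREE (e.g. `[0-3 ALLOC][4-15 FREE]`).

Op 1: a = malloc(16) -> a = 0; heap: [0-15 ALLOC][16-47 FREE]
Op 2: b = malloc(9) -> b = 16; heap: [0-15 ALLOC][16-24 ALLOC][25-47 FREE]
Op 3: a = realloc(a, 21) -> a = 25; heap: [0-15 FREE][16-24 ALLOC][25-45 ALLOC][46-47 FREE]
Op 4: c = malloc(12) -> c = 0; heap: [0-11 ALLOC][12-15 FREE][16-24 ALLOC][25-45 ALLOC][46-47 FREE]
Op 5: a = realloc(a, 4) -> a = 25; heap: [0-11 ALLOC][12-15 FREE][16-24 ALLOC][25-28 ALLOC][29-47 FREE]
Op 6: free(a) -> (freed a); heap: [0-11 ALLOC][12-15 FREE][16-24 ALLOC][25-47 FREE]
free(c): c = 0 -> block [0-11 ALLOC]; mark free, coalesce with adjacent free neighbors -> [0-15 FREE][16-24 ALLOC][25-47 FREE]

Answer: [0-15 FREE][16-24 ALLOC][25-47 FREE]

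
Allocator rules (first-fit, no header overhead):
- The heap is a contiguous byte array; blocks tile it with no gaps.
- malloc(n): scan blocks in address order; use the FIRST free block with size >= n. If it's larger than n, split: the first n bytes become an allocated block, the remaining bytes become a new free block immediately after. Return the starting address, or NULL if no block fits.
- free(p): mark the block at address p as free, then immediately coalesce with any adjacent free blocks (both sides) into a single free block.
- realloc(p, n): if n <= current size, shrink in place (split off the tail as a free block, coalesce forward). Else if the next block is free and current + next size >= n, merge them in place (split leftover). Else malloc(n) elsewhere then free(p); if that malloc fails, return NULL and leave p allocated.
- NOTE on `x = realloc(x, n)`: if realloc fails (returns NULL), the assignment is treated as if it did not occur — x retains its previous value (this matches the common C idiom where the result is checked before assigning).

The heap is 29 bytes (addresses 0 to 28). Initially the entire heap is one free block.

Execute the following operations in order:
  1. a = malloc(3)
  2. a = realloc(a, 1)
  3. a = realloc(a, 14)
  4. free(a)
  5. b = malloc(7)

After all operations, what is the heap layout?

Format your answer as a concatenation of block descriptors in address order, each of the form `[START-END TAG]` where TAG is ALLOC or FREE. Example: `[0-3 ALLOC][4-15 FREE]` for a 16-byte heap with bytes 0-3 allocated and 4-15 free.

Answer: [0-6 ALLOC][7-28 FREE]

Derivation:
Op 1: a = malloc(3) -> a = 0; heap: [0-2 ALLOC][3-28 FREE]
Op 2: a = realloc(a, 1) -> a = 0; heap: [0-0 ALLOC][1-28 FREE]
Op 3: a = realloc(a, 14) -> a = 0; heap: [0-13 ALLOC][14-28 FREE]
Op 4: free(a) -> (freed a); heap: [0-28 FREE]
Op 5: b = malloc(7) -> b = 0; heap: [0-6 ALLOC][7-28 FREE]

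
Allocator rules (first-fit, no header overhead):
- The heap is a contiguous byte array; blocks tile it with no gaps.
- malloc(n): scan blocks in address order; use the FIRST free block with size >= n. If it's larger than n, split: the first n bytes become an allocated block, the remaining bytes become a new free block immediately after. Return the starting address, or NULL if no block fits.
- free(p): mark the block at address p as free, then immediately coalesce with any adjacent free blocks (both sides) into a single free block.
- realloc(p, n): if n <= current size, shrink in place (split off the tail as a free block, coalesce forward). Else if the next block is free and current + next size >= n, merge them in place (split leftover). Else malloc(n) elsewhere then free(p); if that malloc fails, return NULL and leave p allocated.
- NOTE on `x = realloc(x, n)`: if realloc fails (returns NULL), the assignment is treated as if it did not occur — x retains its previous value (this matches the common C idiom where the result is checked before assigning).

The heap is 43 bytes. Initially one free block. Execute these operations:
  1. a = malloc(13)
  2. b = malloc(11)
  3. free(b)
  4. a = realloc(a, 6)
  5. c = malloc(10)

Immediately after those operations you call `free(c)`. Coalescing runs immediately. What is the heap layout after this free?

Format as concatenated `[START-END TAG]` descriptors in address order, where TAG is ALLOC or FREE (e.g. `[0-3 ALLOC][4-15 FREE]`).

Op 1: a = malloc(13) -> a = 0; heap: [0-12 ALLOC][13-42 FREE]
Op 2: b = malloc(11) -> b = 13; heap: [0-12 ALLOC][13-23 ALLOC][24-42 FREE]
Op 3: free(b) -> (freed b); heap: [0-12 ALLOC][13-42 FREE]
Op 4: a = realloc(a, 6) -> a = 0; heap: [0-5 ALLOC][6-42 FREE]
Op 5: c = malloc(10) -> c = 6; heap: [0-5 ALLOC][6-15 ALLOC][16-42 FREE]
free(c): c = 6 -> block [6-15 ALLOC]; mark free, coalesce with adjacent free neighbors -> [0-5 ALLOC][6-42 FREE]

Answer: [0-5 ALLOC][6-42 FREE]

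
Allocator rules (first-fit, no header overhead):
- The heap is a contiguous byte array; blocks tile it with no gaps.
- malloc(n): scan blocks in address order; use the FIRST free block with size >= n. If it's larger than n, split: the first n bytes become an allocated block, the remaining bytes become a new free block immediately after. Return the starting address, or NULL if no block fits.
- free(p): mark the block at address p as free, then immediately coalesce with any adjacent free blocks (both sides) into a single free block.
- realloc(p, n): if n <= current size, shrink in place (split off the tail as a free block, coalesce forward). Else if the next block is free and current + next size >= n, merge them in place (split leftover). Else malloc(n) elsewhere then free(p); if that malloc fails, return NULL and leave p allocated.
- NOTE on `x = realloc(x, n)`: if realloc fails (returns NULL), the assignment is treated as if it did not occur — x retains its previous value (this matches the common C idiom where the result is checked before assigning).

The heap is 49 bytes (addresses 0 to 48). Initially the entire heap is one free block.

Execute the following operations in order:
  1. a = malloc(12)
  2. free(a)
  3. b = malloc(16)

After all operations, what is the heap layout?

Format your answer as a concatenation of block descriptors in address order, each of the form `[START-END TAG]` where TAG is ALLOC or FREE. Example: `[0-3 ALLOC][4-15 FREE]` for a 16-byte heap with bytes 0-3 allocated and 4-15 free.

Answer: [0-15 ALLOC][16-48 FREE]

Derivation:
Op 1: a = malloc(12) -> a = 0; heap: [0-11 ALLOC][12-48 FREE]
Op 2: free(a) -> (freed a); heap: [0-48 FREE]
Op 3: b = malloc(16) -> b = 0; heap: [0-15 ALLOC][16-48 FREE]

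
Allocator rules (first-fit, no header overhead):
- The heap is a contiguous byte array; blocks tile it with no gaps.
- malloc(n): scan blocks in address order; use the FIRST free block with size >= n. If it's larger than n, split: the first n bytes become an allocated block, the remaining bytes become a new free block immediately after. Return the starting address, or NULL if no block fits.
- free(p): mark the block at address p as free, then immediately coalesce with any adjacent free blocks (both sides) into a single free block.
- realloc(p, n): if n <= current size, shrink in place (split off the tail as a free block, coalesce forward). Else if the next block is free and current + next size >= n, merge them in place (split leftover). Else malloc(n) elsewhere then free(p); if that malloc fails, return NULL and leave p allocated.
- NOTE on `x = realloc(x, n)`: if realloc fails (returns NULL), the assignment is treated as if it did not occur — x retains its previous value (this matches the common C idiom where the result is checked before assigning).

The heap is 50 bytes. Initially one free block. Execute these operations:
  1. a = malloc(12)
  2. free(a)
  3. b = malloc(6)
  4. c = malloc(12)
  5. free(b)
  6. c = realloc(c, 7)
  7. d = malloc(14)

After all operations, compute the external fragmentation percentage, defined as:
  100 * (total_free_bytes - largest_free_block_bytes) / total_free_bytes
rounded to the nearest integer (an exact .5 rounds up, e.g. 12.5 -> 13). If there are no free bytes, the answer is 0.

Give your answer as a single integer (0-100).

Answer: 21

Derivation:
Op 1: a = malloc(12) -> a = 0; heap: [0-11 ALLOC][12-49 FREE]
Op 2: free(a) -> (freed a); heap: [0-49 FREE]
Op 3: b = malloc(6) -> b = 0; heap: [0-5 ALLOC][6-49 FREE]
Op 4: c = malloc(12) -> c = 6; heap: [0-5 ALLOC][6-17 ALLOC][18-49 FREE]
Op 5: free(b) -> (freed b); heap: [0-5 FREE][6-17 ALLOC][18-49 FREE]
Op 6: c = realloc(c, 7) -> c = 6; heap: [0-5 FREE][6-12 ALLOC][13-49 FREE]
Op 7: d = malloc(14) -> d = 13; heap: [0-5 FREE][6-12 ALLOC][13-26 ALLOC][27-49 FREE]
Free blocks: [6 23] total_free=29 largest=23 -> 100*(29-23)/29 = 600/29 ≈ 20.690 -> rounds to 21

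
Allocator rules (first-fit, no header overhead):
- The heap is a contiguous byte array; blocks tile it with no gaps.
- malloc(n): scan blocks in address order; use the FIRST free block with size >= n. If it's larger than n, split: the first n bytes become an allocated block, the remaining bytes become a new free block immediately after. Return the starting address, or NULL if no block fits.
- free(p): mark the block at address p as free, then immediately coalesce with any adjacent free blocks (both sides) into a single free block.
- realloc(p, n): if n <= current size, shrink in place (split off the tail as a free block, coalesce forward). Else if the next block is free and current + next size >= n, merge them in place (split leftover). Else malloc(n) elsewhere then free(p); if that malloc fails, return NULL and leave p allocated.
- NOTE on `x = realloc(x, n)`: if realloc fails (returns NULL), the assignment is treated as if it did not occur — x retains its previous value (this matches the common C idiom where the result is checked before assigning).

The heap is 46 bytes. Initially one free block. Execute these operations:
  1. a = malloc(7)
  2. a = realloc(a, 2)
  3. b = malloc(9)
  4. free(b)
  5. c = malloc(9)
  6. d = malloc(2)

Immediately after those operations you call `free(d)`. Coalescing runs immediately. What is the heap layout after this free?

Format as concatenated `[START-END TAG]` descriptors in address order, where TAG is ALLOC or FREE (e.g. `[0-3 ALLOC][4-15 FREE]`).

Answer: [0-1 ALLOC][2-10 ALLOC][11-45 FREE]

Derivation:
Op 1: a = malloc(7) -> a = 0; heap: [0-6 ALLOC][7-45 FREE]
Op 2: a = realloc(a, 2) -> a = 0; heap: [0-1 ALLOC][2-45 FREE]
Op 3: b = malloc(9) -> b = 2; heap: [0-1 ALLOC][2-10 ALLOC][11-45 FREE]
Op 4: free(b) -> (freed b); heap: [0-1 ALLOC][2-45 FREE]
Op 5: c = malloc(9) -> c = 2; heap: [0-1 ALLOC][2-10 ALLOC][11-45 FREE]
Op 6: d = malloc(2) -> d = 11; heap: [0-1 ALLOC][2-10 ALLOC][11-12 ALLOC][13-45 FREE]
free(d): d = 11 -> block [11-12 ALLOC]; mark free, coalesce with adjacent free neighbors -> [0-1 ALLOC][2-10 ALLOC][11-45 FREE]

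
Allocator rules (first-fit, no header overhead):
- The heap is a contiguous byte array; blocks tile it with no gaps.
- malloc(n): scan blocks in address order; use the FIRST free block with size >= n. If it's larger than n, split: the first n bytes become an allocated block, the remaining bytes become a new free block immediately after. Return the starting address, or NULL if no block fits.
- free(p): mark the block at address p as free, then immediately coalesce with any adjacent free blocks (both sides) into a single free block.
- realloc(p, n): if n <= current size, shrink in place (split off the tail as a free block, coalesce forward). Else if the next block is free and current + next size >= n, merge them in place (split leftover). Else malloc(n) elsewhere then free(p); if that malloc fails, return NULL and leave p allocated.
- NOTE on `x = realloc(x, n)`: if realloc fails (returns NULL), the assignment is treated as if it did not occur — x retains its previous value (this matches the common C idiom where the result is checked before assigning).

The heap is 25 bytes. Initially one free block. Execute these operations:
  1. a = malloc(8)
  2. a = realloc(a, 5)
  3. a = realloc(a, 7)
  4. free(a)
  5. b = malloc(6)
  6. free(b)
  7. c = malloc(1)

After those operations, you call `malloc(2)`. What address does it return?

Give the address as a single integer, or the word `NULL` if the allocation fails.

Answer: 1

Derivation:
Op 1: a = malloc(8) -> a = 0; heap: [0-7 ALLOC][8-24 FREE]
Op 2: a = realloc(a, 5) -> a = 0; heap: [0-4 ALLOC][5-24 FREE]
Op 3: a = realloc(a, 7) -> a = 0; heap: [0-6 ALLOC][7-24 FREE]
Op 4: free(a) -> (freed a); heap: [0-24 FREE]
Op 5: b = malloc(6) -> b = 0; heap: [0-5 ALLOC][6-24 FREE]
Op 6: free(b) -> (freed b); heap: [0-24 FREE]
Op 7: c = malloc(1) -> c = 0; heap: [0-0 ALLOC][1-24 FREE]
malloc(2): first-fit scan over [0-0 ALLOC][1-24 FREE] -> 1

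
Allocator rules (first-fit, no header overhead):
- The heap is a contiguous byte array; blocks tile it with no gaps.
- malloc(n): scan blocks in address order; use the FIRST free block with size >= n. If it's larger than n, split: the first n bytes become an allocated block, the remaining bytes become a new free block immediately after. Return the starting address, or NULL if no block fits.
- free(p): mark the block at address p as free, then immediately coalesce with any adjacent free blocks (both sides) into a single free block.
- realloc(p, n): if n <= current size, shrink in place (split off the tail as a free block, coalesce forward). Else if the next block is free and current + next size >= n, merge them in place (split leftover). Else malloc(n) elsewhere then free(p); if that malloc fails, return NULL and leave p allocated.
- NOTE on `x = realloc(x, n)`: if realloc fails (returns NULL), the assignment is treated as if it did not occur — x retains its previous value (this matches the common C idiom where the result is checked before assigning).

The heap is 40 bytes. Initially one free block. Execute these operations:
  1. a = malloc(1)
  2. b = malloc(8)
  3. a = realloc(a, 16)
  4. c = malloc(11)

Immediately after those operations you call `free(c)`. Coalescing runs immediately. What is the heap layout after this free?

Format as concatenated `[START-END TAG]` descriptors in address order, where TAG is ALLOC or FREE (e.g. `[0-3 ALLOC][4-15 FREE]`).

Answer: [0-0 FREE][1-8 ALLOC][9-24 ALLOC][25-39 FREE]

Derivation:
Op 1: a = malloc(1) -> a = 0; heap: [0-0 ALLOC][1-39 FREE]
Op 2: b = malloc(8) -> b = 1; heap: [0-0 ALLOC][1-8 ALLOC][9-39 FREE]
Op 3: a = realloc(a, 16) -> a = 9; heap: [0-0 FREE][1-8 ALLOC][9-24 ALLOC][25-39 FREE]
Op 4: c = malloc(11) -> c = 25; heap: [0-0 FREE][1-8 ALLOC][9-24 ALLOC][25-35 ALLOC][36-39 FREE]
free(c): c = 25 -> block [25-35 ALLOC]; mark free, coalesce with adjacent free neighbors -> [0-0 FREE][1-8 ALLOC][9-24 ALLOC][25-39 FREE]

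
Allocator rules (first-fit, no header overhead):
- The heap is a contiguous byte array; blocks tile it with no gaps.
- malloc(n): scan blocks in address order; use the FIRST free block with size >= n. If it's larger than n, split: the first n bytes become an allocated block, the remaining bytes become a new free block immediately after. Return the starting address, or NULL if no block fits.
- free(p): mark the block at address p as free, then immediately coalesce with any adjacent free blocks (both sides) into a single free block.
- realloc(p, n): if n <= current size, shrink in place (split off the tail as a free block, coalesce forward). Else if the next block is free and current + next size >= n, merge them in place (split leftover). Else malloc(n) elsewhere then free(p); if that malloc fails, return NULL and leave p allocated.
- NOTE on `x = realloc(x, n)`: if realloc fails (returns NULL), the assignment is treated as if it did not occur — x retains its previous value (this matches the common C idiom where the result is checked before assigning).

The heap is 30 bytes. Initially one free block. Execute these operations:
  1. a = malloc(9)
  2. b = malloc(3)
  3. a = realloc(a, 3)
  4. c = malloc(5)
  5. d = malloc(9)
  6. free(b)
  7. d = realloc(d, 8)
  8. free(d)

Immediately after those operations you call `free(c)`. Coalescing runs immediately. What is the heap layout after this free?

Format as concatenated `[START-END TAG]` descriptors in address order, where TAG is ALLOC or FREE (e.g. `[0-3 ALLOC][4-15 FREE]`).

Answer: [0-2 ALLOC][3-29 FREE]

Derivation:
Op 1: a = malloc(9) -> a = 0; heap: [0-8 ALLOC][9-29 FREE]
Op 2: b = malloc(3) -> b = 9; heap: [0-8 ALLOC][9-11 ALLOC][12-29 FREE]
Op 3: a = realloc(a, 3) -> a = 0; heap: [0-2 ALLOC][3-8 FREE][9-11 ALLOC][12-29 FREE]
Op 4: c = malloc(5) -> c = 3; heap: [0-2 ALLOC][3-7 ALLOC][8-8 FREE][9-11 ALLOC][12-29 FREE]
Op 5: d = malloc(9) -> d = 12; heap: [0-2 ALLOC][3-7 ALLOC][8-8 FREE][9-11 ALLOC][12-20 ALLOC][21-29 FREE]
Op 6: free(b) -> (freed b); heap: [0-2 ALLOC][3-7 ALLOC][8-11 FREE][12-20 ALLOC][21-29 FREE]
Op 7: d = realloc(d, 8) -> d = 12; heap: [0-2 ALLOC][3-7 ALLOC][8-11 FREE][12-19 ALLOC][20-29 FREE]
Op 8: free(d) -> (freed d); heap: [0-2 ALLOC][3-7 ALLOC][8-29 FREE]
free(c): c = 3 -> block [3-7 ALLOC]; mark free, coalesce with adjacent free neighbors -> [0-2 ALLOC][3-29 FREE]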